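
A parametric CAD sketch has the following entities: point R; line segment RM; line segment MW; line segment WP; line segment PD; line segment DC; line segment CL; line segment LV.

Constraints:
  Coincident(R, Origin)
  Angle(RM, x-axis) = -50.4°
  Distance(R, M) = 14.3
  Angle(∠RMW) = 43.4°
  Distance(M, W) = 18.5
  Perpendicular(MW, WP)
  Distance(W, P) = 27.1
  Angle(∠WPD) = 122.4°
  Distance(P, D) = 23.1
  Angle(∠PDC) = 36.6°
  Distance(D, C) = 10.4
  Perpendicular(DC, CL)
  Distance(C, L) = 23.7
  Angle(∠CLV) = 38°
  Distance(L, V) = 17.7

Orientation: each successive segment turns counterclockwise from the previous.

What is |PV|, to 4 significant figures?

19.46

DC is perpendicular to CL, so CL runs at 107.2°; with |CL| = 23.7, L = (-27.42, 16.31). ∠CLV = 38.0° gives LV at -110.8° from the x-axis; with |LV| = 17.7, V = (-33.70, -0.2347). Then |PV| = |V − P| = 19.46.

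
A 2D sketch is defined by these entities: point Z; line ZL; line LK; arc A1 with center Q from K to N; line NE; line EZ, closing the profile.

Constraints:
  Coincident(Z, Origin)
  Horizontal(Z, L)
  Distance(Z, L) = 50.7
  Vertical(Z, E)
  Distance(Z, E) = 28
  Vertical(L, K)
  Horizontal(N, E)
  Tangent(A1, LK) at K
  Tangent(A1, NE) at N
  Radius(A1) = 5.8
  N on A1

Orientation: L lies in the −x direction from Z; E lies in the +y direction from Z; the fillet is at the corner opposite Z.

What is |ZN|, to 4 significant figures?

52.92

Z is at the origin; Z and L share the same y with |ZL| = 50.7 and L on the −x side, so L = (-50.70, 0.000). ZE is vertical with |ZE| = 28.0 and E on the +y side, so E = (0.000, 28.00). The virtual corner opposite Z is at (-50.70, 28.00). A1 meets LK tangentially, so QK is at right angles to LK and tangency of A1 to NE means the radius QN is perpendicular to NE, with radius 5.8, so the center Q sits 5.8 in from both sides at Q = (-44.90, 22.20). That places the tangent points at K = (-50.70, 22.20) on LK and N = (-44.90, 28.00) on NE. Then |ZN| = |N − Z| = 52.92.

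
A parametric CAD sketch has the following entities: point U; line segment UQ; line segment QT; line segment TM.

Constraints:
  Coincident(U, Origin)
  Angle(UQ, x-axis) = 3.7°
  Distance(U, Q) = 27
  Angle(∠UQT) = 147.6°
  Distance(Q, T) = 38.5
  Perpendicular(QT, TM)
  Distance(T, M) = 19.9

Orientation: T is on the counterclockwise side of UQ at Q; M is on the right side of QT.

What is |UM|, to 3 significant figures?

70.3

U is at the origin; UQ runs at 3.7° with length 27.0, so Q = 27.0·(cos 3.7°, sin 3.7°) = (26.9, 1.74). ∠UQT = 147.6°, so QT runs at 3.7° + (180° − 147.6°) = 36.1° from the x-axis; with |QT| = 38.5, T = Q + 38.5·(cos 36.1°, sin 36.1°) = (58.1, 24.4). The perpendicularity gives TM at right angles to QT; with |TM| = 19.9 on the right of QT, M = T + 19.9·(0.589, -0.808) = (69.8, 8.35). Then |UM| = |M − U| = 70.3.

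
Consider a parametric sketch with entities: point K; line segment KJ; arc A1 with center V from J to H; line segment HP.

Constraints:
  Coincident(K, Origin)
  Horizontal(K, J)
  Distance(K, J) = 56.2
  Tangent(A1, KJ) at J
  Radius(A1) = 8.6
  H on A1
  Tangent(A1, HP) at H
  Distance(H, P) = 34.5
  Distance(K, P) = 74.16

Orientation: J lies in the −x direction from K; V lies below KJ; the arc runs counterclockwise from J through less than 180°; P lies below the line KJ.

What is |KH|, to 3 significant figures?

65.5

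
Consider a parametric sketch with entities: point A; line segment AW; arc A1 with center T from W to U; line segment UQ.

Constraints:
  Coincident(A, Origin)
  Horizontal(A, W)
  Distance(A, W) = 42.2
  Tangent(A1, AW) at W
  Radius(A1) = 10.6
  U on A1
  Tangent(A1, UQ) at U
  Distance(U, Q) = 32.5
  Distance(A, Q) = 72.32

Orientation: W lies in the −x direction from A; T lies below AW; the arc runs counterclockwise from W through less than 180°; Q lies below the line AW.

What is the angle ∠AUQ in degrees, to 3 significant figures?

113°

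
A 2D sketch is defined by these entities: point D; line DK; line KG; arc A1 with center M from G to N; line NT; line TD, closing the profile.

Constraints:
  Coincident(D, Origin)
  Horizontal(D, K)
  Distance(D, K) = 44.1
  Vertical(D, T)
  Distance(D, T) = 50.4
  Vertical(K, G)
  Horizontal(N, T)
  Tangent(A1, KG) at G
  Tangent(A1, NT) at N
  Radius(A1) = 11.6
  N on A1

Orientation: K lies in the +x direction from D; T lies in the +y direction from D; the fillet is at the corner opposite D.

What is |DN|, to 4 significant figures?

59.97

The virtual corner opposite D is at (44.10, 50.40). The tangent condition forces MG to be normal to KG and since A1 is tangent to NT there, MN ⟂ NT, with radius 11.6, so the center M sits 11.6 in from both sides at M = (32.50, 38.80). That places the tangent points at G = (44.10, 38.80) on KG and N = (32.50, 50.40) on NT. Then |DN| = |N − D| = 59.97.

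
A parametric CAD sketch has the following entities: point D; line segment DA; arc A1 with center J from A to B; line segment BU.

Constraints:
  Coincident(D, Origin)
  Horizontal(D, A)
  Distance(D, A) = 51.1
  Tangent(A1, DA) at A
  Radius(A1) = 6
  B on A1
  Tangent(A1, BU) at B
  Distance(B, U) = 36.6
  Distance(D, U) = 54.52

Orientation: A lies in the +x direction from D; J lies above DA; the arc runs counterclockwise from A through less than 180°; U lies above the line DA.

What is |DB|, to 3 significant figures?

56.9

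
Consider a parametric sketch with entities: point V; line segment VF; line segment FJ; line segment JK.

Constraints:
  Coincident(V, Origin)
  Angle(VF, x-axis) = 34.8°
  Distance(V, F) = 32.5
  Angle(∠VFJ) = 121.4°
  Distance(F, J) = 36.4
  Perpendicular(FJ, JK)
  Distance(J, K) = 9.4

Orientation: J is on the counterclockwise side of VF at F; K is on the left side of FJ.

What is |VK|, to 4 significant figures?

56.40

∠VFJ = 121.4°, so FJ runs at 34.8° + (180° − 121.4°) = 93.40° from the x-axis; with |FJ| = 36.4, J = F + 36.4·(cos 93.40°, sin 93.40°) = (24.53, 54.88). FJ is perpendicular to JK; with |JK| = 9.4 on the left of FJ, K = J + 9.4·(-0.9982, -0.05931) = (15.15, 54.33). Then |VK| = |K − V| = 56.40.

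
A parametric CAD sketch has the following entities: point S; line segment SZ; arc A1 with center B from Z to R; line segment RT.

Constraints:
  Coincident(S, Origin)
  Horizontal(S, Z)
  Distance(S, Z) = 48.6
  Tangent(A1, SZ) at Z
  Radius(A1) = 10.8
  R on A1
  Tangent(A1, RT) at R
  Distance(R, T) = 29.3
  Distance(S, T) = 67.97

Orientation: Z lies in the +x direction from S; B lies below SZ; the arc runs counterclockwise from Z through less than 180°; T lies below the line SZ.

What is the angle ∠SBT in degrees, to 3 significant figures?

112°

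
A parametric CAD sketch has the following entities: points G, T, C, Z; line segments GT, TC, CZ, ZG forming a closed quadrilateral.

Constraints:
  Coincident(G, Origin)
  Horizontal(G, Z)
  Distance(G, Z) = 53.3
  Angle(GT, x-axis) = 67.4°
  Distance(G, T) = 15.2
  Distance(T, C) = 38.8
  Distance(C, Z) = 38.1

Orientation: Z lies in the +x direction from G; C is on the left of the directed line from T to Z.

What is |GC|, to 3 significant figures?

52.0

G is at the origin; GZ is horizontal with |GZ| = 53.3 and Z in +x, so Z = (53.3, 0). GT runs at 67.4° with |GT| = 15.2, so T = (5.84, 14.0). C is determined by |TC| = 38.8 and |CZ| = 38.1 together: it lies at the intersection of circle(T, 38.8) and circle(Z, 38.1). With |TZ| = 49.5, the foot of the radical line on TZ is 25.3 from T and the perpendicular offset is √(38.8² − 25.3²) = 29.4. Taking the left-of-TZ solution: C = (38.4, 35.1).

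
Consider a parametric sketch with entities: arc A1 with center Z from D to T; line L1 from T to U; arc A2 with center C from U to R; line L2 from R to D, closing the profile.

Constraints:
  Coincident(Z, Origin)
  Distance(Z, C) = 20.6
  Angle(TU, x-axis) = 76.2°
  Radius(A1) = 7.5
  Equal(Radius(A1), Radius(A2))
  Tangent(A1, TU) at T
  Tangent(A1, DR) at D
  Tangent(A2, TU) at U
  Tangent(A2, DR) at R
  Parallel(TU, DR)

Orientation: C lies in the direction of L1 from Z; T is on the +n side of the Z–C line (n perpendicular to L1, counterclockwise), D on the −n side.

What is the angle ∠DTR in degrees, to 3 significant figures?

53.9°

The slot axis is L1's direction at 76.2°, so u = (cos 76.2°, sin 76.2°) = (0.239, 0.971) and n = (−sin 76.2°, cos 76.2°) = (-0.971, 0.239). Z is at the origin and C lies 20.6 along u from Z, so C = 20.6·u = (4.91, 20.0). Tangency of A1 to both parallel lines with radius 7.5 puts T and D at Z ± 7.5·n: T = (-7.28, 1.79), D = (7.28, -1.79). Equal radii place U and R the same way about C: U = C + 7.5·n = (-2.37, 21.8), R = C − 7.5·n = (12.2, 18.2). Then cos ∠DTR = TD·TR / (|TD||TR|), giving 53.9°.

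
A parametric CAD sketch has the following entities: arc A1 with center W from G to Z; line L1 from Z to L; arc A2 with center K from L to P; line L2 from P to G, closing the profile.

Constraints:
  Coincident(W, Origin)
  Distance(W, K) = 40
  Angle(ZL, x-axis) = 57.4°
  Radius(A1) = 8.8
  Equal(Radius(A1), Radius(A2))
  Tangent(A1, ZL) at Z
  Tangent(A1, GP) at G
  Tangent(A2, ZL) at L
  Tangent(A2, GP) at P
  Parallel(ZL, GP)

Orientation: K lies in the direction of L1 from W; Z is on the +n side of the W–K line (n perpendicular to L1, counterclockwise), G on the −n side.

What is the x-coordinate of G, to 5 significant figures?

7.4136

W is at the origin and K lies 40.0 along u from W, so K = 40.0·u = (21.551, 33.698). Tangency of A1 to both parallel lines with radius 8.8 puts Z and G at W ± 8.8·n: Z = (-7.4136, 4.7412), G = (7.4136, -4.7412). So G.x = 7.4136.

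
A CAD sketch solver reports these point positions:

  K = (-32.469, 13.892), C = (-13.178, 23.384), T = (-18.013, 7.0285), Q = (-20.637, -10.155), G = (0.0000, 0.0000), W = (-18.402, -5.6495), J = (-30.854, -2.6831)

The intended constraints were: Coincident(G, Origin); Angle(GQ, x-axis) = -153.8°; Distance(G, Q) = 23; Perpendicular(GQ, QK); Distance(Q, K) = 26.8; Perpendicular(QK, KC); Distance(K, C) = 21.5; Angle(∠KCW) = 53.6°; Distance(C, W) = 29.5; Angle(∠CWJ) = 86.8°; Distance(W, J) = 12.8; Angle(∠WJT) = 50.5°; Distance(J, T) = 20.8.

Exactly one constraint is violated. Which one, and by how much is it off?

Distance(J, T) = 20.8 — off by 4.70.

G = (0.00, 0.00) ✓; GQ at -153.8° ✓; |GQ| = 23.00 ✓; ∠(GQ, QK) = 90.00° ✓; |QK| = 26.80 ✓; ∠(QK, KC) = 90.00° ✓; |KC| = 21.50 ✓; ∠KCW = 53.60° ✓; |CW| = 29.50 ✓; ∠CWJ = 86.80° ✓; |WJ| = 12.80 ✓; ∠WJT = 50.50° ✓; |JT| = 16.10 ✗.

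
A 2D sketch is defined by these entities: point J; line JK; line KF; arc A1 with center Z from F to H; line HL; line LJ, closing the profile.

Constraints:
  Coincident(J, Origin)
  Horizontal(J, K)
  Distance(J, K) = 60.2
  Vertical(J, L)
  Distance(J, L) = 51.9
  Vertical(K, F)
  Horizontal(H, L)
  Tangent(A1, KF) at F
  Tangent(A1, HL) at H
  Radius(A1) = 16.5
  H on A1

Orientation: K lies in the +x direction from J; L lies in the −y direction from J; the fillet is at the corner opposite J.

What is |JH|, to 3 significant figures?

67.8

J is at the origin; J and K share the same y with |JK| = 60.2 and K on the +x side, so K = (60.2, 0.00). JL is vertical with |JL| = 51.9 and L on the −y side, so L = (0.00, -51.9). The virtual corner opposite J is at (60.2, -51.9). The tangent condition forces ZF to be normal to KF and A1 meets HL tangentially, so ZH is at right angles to HL, with radius 16.5, so the center Z sits 16.5 in from both sides at Z = (43.7, -35.4). That places the tangent points at F = (60.2, -35.4) on KF and H = (43.7, -51.9) on HL. Then |JH| = |H − J| = 67.8.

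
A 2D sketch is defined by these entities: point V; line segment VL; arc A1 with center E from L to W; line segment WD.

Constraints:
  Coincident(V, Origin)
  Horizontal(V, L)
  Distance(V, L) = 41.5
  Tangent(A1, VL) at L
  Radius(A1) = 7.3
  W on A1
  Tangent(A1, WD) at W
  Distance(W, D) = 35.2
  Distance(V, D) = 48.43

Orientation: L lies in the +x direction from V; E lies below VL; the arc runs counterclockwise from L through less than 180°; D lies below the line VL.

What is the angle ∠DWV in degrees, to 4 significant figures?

87.49°

Checks: |VL| = 41.50 ✓; |EW| = 7.300 ✓; ∠(EW, WD) = 90.00° ✓; |WD| = 35.20 ✓; |VD| = 48.43 ✓.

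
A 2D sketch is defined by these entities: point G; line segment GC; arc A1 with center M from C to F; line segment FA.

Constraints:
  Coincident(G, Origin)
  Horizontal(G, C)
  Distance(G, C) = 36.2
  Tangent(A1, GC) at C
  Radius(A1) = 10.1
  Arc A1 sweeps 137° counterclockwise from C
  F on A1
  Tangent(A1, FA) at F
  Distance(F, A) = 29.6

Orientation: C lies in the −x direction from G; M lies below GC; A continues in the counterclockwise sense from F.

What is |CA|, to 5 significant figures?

40.462

G is at the origin; GC is horizontal with |GC| = 36.2 and C on the −x side, so C = (-36.200, 0.0000). Tangency of A1 to GC means the radius MC is perpendicular to GC, so M = C + (0, -10.1) = (-36.200, -10.100). On A1, C sits at bearing 90° from M; a 137° counterclockwise sweep puts F at bearing 227°, so F = M + 10.1·(cos 227°, sin 227°) = (-43.088, -17.487). A1 meets FA tangentially, so MF is at right angles to FA, so FA runs along (−sin 227°, cos 227°); with |FA| = 29.6, A = (-21.440, -37.674). Then |CA| = |A − C| = 40.462.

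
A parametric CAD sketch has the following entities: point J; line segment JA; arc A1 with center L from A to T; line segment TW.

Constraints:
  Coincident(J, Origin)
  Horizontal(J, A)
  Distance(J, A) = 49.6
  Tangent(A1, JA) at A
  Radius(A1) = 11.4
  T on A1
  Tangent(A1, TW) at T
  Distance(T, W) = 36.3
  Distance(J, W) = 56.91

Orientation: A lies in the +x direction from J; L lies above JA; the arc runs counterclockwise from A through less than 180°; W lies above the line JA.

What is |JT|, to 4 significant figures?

61.09

J is at the origin; JA is horizontal with |JA| = 49.6 and A on the +x side, so A = (49.60, 0.000). Since A1 is tangent to JA there, LA ⟂ JA, so L = A + (0, 11.4) = (49.60, 11.40). Since LT ⟂ TW (tangency), |LW| = √(11.4² + 36.3²) = 38.05 regardless of where T sits on A1. So W lies on both circle(J, 56.91) and circle(L, 38.05); the above-JA intersection is W = (33.61, 45.92). T is the foot of the tangent from W: T = (58.03, 19.07).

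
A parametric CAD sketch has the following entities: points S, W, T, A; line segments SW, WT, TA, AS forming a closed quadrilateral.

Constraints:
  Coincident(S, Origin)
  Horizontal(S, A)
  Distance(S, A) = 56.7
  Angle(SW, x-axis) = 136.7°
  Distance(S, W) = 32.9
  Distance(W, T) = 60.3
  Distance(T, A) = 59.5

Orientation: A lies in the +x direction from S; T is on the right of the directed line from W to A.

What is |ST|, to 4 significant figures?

30.60

Checks: |WT| = 60.30 ✓; |TA| = 59.50 ✓.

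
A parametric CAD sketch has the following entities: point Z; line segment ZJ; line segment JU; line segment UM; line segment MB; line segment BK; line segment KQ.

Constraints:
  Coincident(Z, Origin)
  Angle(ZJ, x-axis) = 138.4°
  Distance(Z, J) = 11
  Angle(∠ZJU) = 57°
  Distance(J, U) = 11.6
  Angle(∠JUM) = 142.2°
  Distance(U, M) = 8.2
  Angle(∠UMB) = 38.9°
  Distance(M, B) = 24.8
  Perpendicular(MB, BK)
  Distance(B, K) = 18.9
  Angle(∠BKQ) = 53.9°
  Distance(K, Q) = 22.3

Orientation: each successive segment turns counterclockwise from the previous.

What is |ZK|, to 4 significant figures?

26.12

Z is at the origin; ZJ runs at 138.4° with length 11.0, so J = (-8.226, 7.303). ∠ZJU = 57.0° gives JU at -98.60° from the x-axis; with |JU| = 11.6, U = (-9.960, -4.166). ∠JUM = 142.2° gives UM at -60.80° from the x-axis; with |UM| = 8.2, M = (-5.960, -11.32). ∠UMB = 38.9° gives MB at 80.30° from the x-axis; with |MB| = 24.8, B = (-1.781, 13.12). MB is perpendicular to BK, so BK runs at 170.3°; with |BK| = 18.9, K = (-20.41, 16.31). Then |ZK| = |K − Z| = 26.12.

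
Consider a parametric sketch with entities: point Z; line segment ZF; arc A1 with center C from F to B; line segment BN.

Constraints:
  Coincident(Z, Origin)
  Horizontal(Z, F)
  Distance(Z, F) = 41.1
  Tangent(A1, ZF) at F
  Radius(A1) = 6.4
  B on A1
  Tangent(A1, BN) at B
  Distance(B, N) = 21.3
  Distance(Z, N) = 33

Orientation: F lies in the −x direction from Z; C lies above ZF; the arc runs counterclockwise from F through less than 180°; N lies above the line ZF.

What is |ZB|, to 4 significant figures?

35.70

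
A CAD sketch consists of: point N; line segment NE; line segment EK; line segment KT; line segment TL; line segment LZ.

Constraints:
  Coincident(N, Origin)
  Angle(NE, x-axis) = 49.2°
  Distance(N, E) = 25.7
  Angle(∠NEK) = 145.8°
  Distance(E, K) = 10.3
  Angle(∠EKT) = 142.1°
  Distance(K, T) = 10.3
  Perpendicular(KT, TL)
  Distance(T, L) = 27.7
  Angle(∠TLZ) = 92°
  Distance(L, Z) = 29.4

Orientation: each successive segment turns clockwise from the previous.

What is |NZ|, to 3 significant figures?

3.68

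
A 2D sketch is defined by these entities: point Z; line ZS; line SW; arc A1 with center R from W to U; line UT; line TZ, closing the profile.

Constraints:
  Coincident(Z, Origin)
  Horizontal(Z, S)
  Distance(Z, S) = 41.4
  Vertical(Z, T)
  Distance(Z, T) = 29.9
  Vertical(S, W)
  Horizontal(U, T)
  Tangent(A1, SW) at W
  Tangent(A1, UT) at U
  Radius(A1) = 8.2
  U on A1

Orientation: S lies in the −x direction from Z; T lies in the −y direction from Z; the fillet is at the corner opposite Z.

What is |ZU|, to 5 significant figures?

44.679

The virtual corner opposite Z is at (-41.400, -29.900). Since A1 is tangent to SW there, RW ⟂ SW and tangency of A1 to UT means the radius RU is perpendicular to UT, with radius 8.2, so the center R sits 8.2 in from both sides at R = (-33.200, -21.700). That places the tangent points at W = (-41.400, -21.700) on SW and U = (-33.200, -29.900) on UT. Then |ZU| = |U − Z| = 44.679.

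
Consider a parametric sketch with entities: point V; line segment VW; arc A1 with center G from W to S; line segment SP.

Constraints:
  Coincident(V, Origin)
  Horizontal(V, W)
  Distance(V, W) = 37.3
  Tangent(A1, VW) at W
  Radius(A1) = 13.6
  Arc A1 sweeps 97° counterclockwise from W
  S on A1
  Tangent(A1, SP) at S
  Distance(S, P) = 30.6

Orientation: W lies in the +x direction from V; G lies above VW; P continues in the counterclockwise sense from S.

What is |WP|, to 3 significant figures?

46.7

V is at the origin; V and W share the same y with |VW| = 37.3 and W on the +x side, so W = (37.3, 0.00). The tangent condition forces GW to be normal to VW, so G = W + (0, 13.6) = (37.3, 13.6). On A1, W sits at bearing -90° from G; a 97° counterclockwise sweep puts S at bearing 7°, so S = G + 13.6·(cos 7°, sin 7°) = (50.8, 15.3). Tangency of A1 to SP means the radius GS is perpendicular to SP, so SP runs along (−sin 7°, cos 7°); with |SP| = 30.6, P = (47.1, 45.6). Then |WP| = |P − W| = 46.7.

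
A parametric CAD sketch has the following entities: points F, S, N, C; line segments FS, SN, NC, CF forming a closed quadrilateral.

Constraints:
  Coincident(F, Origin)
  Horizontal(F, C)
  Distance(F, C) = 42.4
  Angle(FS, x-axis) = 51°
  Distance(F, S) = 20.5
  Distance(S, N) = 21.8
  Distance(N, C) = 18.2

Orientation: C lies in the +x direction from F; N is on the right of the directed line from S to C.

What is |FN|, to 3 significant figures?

24.5

Checks: |SN| = 21.80 ✓; |NC| = 18.20 ✓.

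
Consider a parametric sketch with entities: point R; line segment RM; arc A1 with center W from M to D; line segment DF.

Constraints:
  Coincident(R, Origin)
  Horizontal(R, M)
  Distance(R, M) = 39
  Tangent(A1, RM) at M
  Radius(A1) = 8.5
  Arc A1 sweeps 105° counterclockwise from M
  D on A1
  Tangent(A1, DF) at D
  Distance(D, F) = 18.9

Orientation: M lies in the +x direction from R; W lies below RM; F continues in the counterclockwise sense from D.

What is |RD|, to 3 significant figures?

32.6

R is at the origin; R and M share the same y with |RM| = 39.0 and M on the +x side, so M = (39.0, 0.00). A1 meets RM tangentially, so WM is at right angles to RM, so W = M + (0, -8.5) = (39.0, -8.50). On A1, M sits at bearing 90° from W; a 105° counterclockwise sweep puts D at bearing 195°, so D = W + 8.5·(cos 195°, sin 195°) = (30.8, -10.7). Then |RD| = |D − R| = 32.6.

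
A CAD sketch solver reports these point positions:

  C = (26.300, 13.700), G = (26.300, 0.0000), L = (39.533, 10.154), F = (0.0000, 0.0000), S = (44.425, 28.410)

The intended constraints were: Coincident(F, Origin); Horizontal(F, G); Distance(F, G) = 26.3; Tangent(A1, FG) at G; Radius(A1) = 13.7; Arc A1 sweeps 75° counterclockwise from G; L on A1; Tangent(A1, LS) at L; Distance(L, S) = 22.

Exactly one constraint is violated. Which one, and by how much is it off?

Distance(L, S) = 22 — off by 3.10.

F = (0.00, 0.00) ✓; F.y = 0.00, G.y = 0.00 ✓; |FG| = 26.30 ✓; ∠(CG, GF) = 90.00° ✓; |CG| = 13.70 ✓; bearing(C→L) − bearing(C→G) = 75.00° ✓; |CL| = 13.70 ✓; ∠(CL, LS) = 90.00° ✓; |LS| = 18.90 ✗.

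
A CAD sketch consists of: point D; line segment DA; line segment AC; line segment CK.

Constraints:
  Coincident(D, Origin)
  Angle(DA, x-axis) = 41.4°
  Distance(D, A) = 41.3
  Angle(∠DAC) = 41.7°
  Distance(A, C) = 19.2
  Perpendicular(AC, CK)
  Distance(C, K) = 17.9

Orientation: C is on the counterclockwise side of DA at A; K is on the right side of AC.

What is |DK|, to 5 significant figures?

46.842

∠DAC = 41.7°, so AC runs at 41.4° + (180° − 41.7°) = 179.70° from the x-axis; with |AC| = 19.2, C = A + 19.2·(cos 179.70°, sin 179.70°) = (11.780, 27.413). AC is perpendicular to CK; with |CK| = 17.9 on the right of AC, K = C + 17.9·(0.0052360, 0.99999) = (11.874, 45.312). Then |DK| = |K − D| = 46.842.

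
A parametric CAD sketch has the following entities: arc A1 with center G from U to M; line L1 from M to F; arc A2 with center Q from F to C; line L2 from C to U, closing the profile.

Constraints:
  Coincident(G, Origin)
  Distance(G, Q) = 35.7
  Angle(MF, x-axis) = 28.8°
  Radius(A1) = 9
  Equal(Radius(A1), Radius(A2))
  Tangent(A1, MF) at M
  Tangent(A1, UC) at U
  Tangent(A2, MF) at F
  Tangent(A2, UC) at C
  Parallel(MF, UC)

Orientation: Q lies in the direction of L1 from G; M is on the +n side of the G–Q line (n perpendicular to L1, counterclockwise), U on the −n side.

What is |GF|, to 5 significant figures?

36.817

Tangency of A1 to both parallel lines with radius 9.0 puts M and U at G ± 9.0·n: M = (-4.3358, 7.8868), U = (4.3358, -7.8868). Equal radii place F and C the same way about Q: F = Q + 9.0·n = (26.948, 25.085), C = Q − 9.0·n = (35.620, 9.3118). Then |GF| = |F − G| = 36.817.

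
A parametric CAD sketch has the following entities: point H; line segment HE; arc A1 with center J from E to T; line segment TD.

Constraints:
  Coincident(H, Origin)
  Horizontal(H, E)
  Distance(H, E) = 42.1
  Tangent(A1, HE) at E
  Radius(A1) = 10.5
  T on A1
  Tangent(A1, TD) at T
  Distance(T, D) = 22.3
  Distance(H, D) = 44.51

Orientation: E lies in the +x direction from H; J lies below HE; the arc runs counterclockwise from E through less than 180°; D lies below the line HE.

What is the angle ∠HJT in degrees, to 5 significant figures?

11.445°

Checks: |HE| = 42.10 ✓; ∠(JE, EH) = 90.00° ✓; |JT| = 10.50 ✓; ∠(JT, TD) = 90.00° ✓; |TD| = 22.30 ✓; |HD| = 44.51 ✓.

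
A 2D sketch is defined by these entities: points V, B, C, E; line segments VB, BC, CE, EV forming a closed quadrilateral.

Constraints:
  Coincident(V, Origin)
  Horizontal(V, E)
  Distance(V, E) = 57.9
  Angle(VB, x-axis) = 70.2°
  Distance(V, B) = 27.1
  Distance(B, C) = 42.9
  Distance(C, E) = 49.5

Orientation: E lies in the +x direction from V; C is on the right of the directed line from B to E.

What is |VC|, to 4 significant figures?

20.82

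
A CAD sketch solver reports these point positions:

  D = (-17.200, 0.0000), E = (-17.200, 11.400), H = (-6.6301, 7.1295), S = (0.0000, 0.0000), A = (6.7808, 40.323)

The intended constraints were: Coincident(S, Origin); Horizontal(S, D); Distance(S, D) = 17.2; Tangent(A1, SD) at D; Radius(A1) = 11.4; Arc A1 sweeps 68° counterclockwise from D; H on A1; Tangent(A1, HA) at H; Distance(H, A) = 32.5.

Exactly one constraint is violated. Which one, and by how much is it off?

Distance(H, A) = 32.5 — off by 3.30.

S = (0.00, 0.00) ✓; S.y = 0.00, D.y = 0.00 ✓; |SD| = 17.20 ✓; ∠(ED, DS) = 90.00° ✓; |ED| = 11.40 ✓; bearing(E→H) − bearing(E→D) = 68.00° ✓; |EH| = 11.40 ✓; ∠(EH, HA) = 90.00° ✓; |HA| = 35.80 ✗.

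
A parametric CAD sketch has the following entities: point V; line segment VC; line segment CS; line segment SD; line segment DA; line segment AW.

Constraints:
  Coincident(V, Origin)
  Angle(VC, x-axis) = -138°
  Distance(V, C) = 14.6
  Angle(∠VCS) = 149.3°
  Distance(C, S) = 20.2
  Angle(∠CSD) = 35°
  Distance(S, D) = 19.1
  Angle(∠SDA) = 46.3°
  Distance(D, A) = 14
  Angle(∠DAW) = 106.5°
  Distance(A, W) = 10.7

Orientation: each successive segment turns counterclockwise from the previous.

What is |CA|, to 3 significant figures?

7.27

V is at the origin; VC runs at -138.0° with length 14.6, so C = (-10.8, -9.77). ∠VCS = 149.3° gives CS at -107° from the x-axis; with |CS| = 20.2, S = (-16.9, -29.1). ∠CSD = 35.0° gives SD at 37.7° from the x-axis; with |SD| = 19.1, D = (-1.74, -17.4). ∠SDA = 46.3° gives DA at 171° from the x-axis; with |DA| = 14.0, A = (-15.6, -15.3). Then |CA| = |A − C| = 7.27.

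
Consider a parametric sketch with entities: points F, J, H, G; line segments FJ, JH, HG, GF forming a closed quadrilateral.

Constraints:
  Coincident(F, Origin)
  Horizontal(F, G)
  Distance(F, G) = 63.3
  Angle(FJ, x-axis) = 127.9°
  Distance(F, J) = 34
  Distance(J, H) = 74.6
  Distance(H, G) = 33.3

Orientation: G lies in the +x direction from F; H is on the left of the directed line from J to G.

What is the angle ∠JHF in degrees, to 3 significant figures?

26.9°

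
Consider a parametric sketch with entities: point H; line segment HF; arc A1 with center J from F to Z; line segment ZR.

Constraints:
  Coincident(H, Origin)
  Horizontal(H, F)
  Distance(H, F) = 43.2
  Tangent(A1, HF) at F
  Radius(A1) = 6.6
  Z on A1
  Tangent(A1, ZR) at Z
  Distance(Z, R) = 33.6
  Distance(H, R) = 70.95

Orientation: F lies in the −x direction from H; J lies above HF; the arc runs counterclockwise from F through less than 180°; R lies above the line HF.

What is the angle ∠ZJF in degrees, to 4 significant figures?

133.1°

Checks: |JF| = 6.600 ✓; |JZ| = 6.600 ✓; ∠(JZ, ZR) = 90.00° ✓; |ZR| = 33.60 ✓; |HR| = 70.95 ✓.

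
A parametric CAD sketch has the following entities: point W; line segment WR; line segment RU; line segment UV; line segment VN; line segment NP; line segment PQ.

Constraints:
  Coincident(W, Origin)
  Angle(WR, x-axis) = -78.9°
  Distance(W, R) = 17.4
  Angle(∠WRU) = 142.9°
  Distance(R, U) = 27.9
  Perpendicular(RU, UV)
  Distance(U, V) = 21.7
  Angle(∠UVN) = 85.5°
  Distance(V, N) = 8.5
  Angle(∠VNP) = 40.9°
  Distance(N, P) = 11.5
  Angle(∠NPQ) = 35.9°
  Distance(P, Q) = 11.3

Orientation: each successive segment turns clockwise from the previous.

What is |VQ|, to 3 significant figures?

4.21

W is at the origin; WR runs at -78.9° with length 17.4, so R = (3.35, -17.1). ∠WRU = 142.9° gives RU at -116° from the x-axis; with |RU| = 27.9, U = (-8.88, -42.2). RU ⟂ UV, so UV runs at 154°; with |UV| = 21.7, V = (-28.4, -32.6). ∠UVN = 85.5° gives VN at 59.5° from the x-axis; with |VN| = 8.5, N = (-24.1, -25.3). ∠VNP = 40.9° gives NP at -79.6° from the x-axis; with |NP| = 11.5, P = (-22.0, -36.6). ∠NPQ = 35.9° gives PQ at 136° from the x-axis; with |PQ| = 11.3, Q = (-30.2, -28.8). Then |VQ| = |Q − V| = 4.21.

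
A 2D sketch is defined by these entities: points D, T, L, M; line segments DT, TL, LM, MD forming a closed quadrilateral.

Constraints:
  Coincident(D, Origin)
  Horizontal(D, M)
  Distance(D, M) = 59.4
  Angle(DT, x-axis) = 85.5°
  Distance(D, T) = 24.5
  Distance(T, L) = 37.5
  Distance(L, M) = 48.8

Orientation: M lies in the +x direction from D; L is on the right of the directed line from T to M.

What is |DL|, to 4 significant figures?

16.77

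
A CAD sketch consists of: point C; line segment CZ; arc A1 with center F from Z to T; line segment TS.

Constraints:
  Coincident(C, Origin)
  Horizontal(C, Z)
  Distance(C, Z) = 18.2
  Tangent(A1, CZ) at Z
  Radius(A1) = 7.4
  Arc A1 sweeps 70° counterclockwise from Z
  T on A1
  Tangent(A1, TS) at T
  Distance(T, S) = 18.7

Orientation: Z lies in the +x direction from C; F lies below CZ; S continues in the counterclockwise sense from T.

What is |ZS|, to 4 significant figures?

26.11

On A1, Z sits at bearing 90° from F; a 70° counterclockwise sweep puts T at bearing 160°, so T = F + 7.4·(cos 160°, sin 160°) = (11.25, -4.869). The tangent condition forces FT to be normal to TS, so TS runs along (−sin 160°, cos 160°); with |TS| = 18.7, S = (4.850, -22.44). Then |ZS| = |S − Z| = 26.11.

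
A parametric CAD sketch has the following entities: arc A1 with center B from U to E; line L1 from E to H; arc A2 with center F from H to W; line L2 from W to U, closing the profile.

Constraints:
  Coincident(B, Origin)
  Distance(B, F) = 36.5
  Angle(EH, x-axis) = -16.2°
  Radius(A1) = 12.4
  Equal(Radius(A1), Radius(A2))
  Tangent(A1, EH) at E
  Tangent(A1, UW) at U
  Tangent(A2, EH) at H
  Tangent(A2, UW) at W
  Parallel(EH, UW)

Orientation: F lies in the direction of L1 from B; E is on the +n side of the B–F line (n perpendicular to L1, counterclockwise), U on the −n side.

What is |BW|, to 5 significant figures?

38.549

The slot axis is L1's direction at -16.2°, so u = (cos -16.2°, sin -16.2°) = (0.96029, -0.27899) and n = (−sin -16.2°, cos -16.2°) = (0.27899, 0.96029). B is at the origin and F lies 36.5 along u from B, so F = 36.5·u = (35.051, -10.183). Tangency of A1 to both parallel lines with radius 12.4 puts E and U at B ± 12.4·n: E = (3.4595, 11.908), U = (-3.4595, -11.908). Equal radii place H and W the same way about F: H = F + 12.4·n = (38.510, 1.7245), W = F − 12.4·n = (31.591, -22.091). Then |BW| = |W − B| = 38.549.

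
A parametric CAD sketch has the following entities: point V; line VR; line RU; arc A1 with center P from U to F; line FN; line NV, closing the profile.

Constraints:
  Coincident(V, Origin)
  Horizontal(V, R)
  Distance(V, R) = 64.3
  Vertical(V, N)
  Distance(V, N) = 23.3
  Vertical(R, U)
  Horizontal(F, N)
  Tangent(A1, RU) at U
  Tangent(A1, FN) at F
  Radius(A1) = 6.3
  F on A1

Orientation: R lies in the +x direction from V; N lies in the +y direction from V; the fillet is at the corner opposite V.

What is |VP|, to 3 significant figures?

60.4

V is at the origin; V and R share the same y with |VR| = 64.3 and R on the +x side, so R = (64.3, 0.00). V and N share the same x with |VN| = 23.3 and N on the +y side, so N = (0.00, 23.3). The virtual corner opposite V is at (64.3, 23.3). A1 meets RU tangentially, so PU is at right angles to RU and since A1 is tangent to FN there, PF ⟂ FN, with radius 6.3, so the center P sits 6.3 in from both sides at P = (58.0, 17.0). Then |VP| = |P − V| = 60.4.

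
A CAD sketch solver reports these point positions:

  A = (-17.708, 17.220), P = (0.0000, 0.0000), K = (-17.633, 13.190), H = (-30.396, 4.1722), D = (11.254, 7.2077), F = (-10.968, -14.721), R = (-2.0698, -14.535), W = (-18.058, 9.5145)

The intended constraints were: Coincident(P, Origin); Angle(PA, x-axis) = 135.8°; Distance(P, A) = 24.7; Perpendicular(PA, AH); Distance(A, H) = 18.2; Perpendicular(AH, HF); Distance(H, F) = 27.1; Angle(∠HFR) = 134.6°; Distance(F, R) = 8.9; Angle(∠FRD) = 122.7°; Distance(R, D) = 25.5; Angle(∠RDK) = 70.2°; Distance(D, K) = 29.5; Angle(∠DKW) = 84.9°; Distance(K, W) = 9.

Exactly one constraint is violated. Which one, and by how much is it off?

Distance(K, W) = 9 — off by 5.30.

P = (0.00, 0.00) ✓; PA at 135.8° ✓; |PA| = 24.70 ✓; ∠(PA, AH) = 90.00° ✓; |AH| = 18.20 ✓; ∠(AH, HF) = 90.00° ✓; |HF| = 27.10 ✓; ∠HFR = 134.6° ✓; |FR| = 8.900 ✓; ∠FRD = 122.7° ✓; |RD| = 25.50 ✓; ∠RDK = 70.20° ✓; |DK| = 29.50 ✓; ∠DKW = 84.90° ✓; |KW| = 3.700 ✗.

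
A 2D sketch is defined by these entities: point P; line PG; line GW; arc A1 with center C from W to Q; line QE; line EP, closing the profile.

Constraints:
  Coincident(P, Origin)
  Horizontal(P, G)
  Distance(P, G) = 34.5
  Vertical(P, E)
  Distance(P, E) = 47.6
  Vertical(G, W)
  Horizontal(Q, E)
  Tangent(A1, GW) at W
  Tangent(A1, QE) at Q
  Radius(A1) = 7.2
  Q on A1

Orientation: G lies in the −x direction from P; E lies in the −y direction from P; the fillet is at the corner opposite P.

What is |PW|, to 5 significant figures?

53.126

P is at the origin; PG is horizontal with |PG| = 34.5 and G on the −x side, so G = (-34.500, 0.0000). PE is vertical with |PE| = 47.6 and E on the −y side, so E = (0.0000, -47.600). The virtual corner opposite P is at (-34.500, -47.600). A1 meets GW tangentially, so CW is at right angles to GW and A1 meets QE tangentially, so CQ is at right angles to QE, with radius 7.2, so the center C sits 7.2 in from both sides at C = (-27.300, -40.400). That places the tangent points at W = (-34.500, -40.400) on GW and Q = (-27.300, -47.600) on QE. Then |PW| = |W − P| = 53.126.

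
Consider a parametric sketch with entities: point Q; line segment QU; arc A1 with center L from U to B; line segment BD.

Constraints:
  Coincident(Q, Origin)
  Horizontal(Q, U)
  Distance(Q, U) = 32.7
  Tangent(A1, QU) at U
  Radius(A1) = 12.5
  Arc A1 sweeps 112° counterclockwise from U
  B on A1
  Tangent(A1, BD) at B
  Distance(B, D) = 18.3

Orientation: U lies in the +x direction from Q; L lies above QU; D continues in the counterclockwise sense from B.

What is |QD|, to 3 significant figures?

50.7

Q is at the origin; Q and U share the same y with |QU| = 32.7 and U on the +x side, so U = (32.7, 0.00). The tangent condition forces LU to be normal to QU, so L = U + (0, 12.5) = (32.7, 12.5). On A1, U sits at bearing -90° from L; a 112° counterclockwise sweep puts B at bearing 22°, so B = L + 12.5·(cos 22°, sin 22°) = (44.3, 17.2). The tangent condition forces LB to be normal to BD, so BD runs along (−sin 22°, cos 22°); with |BD| = 18.3, D = (37.4, 34.2). Then |QD| = |D − Q| = 50.7.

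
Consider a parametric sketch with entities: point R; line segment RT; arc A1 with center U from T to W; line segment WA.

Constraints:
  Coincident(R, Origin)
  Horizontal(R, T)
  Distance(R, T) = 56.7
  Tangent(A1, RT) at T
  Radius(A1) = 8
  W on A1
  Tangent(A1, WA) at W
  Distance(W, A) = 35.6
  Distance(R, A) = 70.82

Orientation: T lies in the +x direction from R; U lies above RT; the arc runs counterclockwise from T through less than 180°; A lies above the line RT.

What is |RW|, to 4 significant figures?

65.21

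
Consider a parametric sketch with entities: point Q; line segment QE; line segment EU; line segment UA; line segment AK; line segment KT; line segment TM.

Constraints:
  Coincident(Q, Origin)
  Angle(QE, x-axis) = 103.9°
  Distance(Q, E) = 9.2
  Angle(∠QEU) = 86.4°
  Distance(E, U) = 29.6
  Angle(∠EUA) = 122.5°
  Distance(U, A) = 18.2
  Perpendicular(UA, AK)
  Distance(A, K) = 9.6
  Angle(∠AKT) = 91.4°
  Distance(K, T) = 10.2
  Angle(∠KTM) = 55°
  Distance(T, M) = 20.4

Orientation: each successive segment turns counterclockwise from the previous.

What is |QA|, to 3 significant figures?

39.3

Q is at the origin; QE runs at 103.9° with length 9.2, so E = (-2.21, 8.93). ∠QEU = 86.4° gives EU at -162° from the x-axis; with |EU| = 29.6, U = (-30.4, 0.0297). ∠EUA = 122.5° gives UA at -105° from the x-axis; with |UA| = 18.2, A = (-35.2, -17.6). Then |QA| = |A − Q| = 39.3.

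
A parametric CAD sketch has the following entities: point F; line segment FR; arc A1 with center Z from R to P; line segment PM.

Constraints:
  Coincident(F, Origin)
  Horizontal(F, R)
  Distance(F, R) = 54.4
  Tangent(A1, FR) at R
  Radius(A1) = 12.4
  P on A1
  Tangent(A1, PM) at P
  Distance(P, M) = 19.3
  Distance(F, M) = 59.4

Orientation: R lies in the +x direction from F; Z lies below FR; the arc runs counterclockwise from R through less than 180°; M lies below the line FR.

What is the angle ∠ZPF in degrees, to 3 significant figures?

142°

F is at the origin; F and R share the same y with |FR| = 54.4 and R on the +x side, so R = (54.4, 0.00). Since A1 is tangent to FR there, ZR ⟂ FR, so Z = R + (0, -12.4) = (54.4, -12.4). Since ZP ⟂ PM (tangency), |ZM| = √(12.4² + 19.3²) = 22.9 regardless of where P sits on A1. So M lies on both circle(F, 59.4) and circle(Z, 22.9); the below-FR intersection is M = (48.3, -34.5). P is the foot of the tangent from M: P = (42.6, -16.1).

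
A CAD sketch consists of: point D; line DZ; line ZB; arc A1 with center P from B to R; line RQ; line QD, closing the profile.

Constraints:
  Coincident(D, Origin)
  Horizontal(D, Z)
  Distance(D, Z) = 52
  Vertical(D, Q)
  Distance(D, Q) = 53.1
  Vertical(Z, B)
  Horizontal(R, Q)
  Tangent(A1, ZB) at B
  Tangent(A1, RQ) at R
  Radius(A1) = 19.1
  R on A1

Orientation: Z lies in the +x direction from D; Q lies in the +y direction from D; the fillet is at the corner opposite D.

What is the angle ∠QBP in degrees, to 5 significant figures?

20.169°

D is at the origin; D and Z share the same y with |DZ| = 52.0 and Z on the +x side, so Z = (52.000, 0.0000). D and Q share the same x with |DQ| = 53.1 and Q on the +y side, so Q = (0.0000, 53.100). The virtual corner opposite D is at (52.000, 53.100). The tangent condition forces PB to be normal to ZB and tangency of A1 to RQ means the radius PR is perpendicular to RQ, with radius 19.1, so the center P sits 19.1 in from both sides at P = (32.900, 34.000). That places the tangent points at B = (52.000, 34.000) on ZB and R = (32.900, 53.100) on RQ. Then cos ∠QBP = BQ·BP / (|BQ||BP|), giving 20.169°.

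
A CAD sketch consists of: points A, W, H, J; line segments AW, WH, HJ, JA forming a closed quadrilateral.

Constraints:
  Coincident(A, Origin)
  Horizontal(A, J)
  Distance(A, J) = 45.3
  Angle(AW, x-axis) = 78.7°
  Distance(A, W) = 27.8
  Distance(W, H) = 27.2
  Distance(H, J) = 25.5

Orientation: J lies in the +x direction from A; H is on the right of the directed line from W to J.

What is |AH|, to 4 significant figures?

20.66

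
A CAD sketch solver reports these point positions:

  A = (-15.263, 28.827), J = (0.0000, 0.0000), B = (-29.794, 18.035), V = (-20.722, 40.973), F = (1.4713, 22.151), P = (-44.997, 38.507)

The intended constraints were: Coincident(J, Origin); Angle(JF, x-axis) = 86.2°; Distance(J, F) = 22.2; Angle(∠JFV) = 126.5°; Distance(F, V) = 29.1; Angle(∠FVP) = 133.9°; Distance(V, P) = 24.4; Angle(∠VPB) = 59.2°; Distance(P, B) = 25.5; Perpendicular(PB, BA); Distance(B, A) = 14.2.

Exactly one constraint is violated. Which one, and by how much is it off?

Distance(B, A) = 14.2 — off by 3.90.

J = (0.00, 0.00) ✓; JF at 86.20° ✓; |JF| = 22.20 ✓; ∠JFV = 126.5° ✓; |FV| = 29.10 ✓; ∠FVP = 133.9° ✓; |VP| = 24.40 ✓; ∠VPB = 59.20° ✓; |PB| = 25.50 ✓; ∠(PB, BA) = 90.00° ✓; |BA| = 18.10 ✗.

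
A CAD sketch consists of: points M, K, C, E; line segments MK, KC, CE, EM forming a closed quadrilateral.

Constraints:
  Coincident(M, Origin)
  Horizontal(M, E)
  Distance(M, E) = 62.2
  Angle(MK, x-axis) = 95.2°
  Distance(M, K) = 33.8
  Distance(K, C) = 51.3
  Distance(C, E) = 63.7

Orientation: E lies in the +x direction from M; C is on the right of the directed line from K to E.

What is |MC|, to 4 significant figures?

17.51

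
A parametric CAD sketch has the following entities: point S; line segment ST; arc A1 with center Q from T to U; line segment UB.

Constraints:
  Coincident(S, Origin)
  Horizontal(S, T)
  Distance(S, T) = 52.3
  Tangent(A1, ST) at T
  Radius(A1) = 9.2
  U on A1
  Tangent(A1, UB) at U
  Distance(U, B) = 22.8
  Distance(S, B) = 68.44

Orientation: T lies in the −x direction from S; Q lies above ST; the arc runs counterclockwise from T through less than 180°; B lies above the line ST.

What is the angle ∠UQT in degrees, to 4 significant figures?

130.8°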